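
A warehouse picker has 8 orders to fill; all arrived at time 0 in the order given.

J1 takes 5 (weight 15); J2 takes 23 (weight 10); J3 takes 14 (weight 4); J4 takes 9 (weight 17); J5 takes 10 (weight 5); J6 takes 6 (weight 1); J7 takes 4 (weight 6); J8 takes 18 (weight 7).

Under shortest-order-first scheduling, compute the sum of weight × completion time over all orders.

SPT (increasing processing time): J7 J1 J6 J4 J5 J3 J8 J2.
J7: finishes 4, weight 6, w·C = 24
J1: finishes 9, weight 15, w·C = 135
J6: finishes 15, weight 1, w·C = 15
J4: finishes 24, weight 17, w·C = 408
J5: finishes 34, weight 5, w·C = 170
J3: finishes 48, weight 4, w·C = 192
J8: finishes 66, weight 7, w·C = 462
J2: finishes 89, weight 10, w·C = 890
Sum = 24+135+15+408+170+192+462+890 = 2296.

2296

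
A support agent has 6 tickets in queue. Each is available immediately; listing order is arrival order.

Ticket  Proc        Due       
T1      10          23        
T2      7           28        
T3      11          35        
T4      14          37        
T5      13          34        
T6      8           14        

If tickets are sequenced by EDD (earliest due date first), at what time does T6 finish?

8

EDD (increasing due date): T6 T1 T2 T5 T3 T4.
T6: 0→8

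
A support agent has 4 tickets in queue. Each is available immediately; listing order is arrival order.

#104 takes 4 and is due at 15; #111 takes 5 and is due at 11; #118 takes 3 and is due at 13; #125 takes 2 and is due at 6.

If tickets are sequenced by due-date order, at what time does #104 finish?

EDD (increasing due date): #125 #111 #118 #104.
#125: 0→2
#111: 2→7
#118: 7→10
#104: 10→14

14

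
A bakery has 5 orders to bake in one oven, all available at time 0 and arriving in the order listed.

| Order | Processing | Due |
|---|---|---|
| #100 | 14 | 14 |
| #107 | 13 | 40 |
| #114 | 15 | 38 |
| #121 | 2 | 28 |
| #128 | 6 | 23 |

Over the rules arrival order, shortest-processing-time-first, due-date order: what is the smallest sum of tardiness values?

10

FIFO (arrival order): #100 #107 #114 #121 #128.
#100: 0→14, due 14, tardiness 0
#107: 14→27, due 40, tardiness 0
#114: 27→42, due 38, tardiness 4
#121: 42→44, due 28, tardiness 16
#128: 44→50, due 23, tardiness 27
Sum = 0+0+4+16+27 = 47.
SPT (increasing processing time): #121 #128 #107 #100 #114.
#121: 0→2, due 28, tardiness 0
#128: 2→8, due 23, tardiness 0
#107: 8→21, due 40, tardiness 0
#100: 21→35, due 14, tardiness 21
#114: 35→50, due 38, tardiness 12
Sum = 0+0+0+21+12 = 33.
EDD (increasing due date): #100 #128 #121 #114 #107.
#100: 0→14, due 14, tardiness 0
#128: 14→20, due 23, tardiness 0
#121: 20→22, due 28, tardiness 0
#114: 22→37, due 38, tardiness 0
#107: 37→50, due 40, tardiness 10
Sum = 0+0+0+0+10 = 10.
FIFO 47, SPT 33, EDD 10 → minimum 10.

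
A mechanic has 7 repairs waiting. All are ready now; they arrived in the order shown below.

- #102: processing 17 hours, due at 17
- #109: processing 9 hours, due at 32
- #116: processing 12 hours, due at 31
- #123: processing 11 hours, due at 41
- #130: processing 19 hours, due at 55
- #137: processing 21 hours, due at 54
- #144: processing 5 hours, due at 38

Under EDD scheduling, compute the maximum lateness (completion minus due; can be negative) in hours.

39

EDD (increasing due date): #102 #116 #109 #144 #123 #137 #130.
#102: 0→17, due 17, lateness 0
#116: 17→29, due 31, lateness -2
#109: 29→38, due 32, lateness 6
#144: 38→43, due 38, lateness 5
#123: 43→54, due 41, lateness 13
#137: 54→75, due 54, lateness 21
#130: 75→94, due 55, lateness 39
Maximum = 39.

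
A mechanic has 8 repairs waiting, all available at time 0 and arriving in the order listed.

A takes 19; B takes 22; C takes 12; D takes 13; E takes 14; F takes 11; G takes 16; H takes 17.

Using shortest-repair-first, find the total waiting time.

371

SPT (increasing processing time): F C D E G H A B.
F: waits 0, runs 0→11
C: waits 11, runs 11→23
D: waits 23, runs 23→36
E: waits 36, runs 36→50
G: waits 50, runs 50→66
H: waits 66, runs 66→83
A: waits 83, runs 83→102
B: waits 102, runs 102→124
Sum = 0+11+23+36+50+66+83+102 = 371.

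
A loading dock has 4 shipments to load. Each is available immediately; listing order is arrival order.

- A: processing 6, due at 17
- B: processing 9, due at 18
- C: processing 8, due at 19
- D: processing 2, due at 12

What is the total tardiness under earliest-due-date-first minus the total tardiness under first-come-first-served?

EDD (increasing due date): D A B C.
D: 0→2, due 12, tardiness 0
A: 2→8, due 17, tardiness 0
B: 8→17, due 18, tardiness 0
C: 17→25, due 19, tardiness 6
Sum = 0+0+0+6 = 6.
FIFO (arrival order): A B C D.
A: 0→6, due 17, tardiness 0
B: 6→15, due 18, tardiness 0
C: 15→23, due 19, tardiness 4
D: 23→25, due 12, tardiness 13
Sum = 0+0+4+13 = 17.
Difference = 6 − 17 = -11.

-11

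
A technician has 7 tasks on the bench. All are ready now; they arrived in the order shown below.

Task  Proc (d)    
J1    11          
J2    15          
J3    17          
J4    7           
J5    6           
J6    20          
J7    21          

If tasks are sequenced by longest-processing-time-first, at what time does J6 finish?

LPT (decreasing processing time): J7 J6 J3 J2 J1 J4 J5.
J7: 0→21
J6: 21→41

41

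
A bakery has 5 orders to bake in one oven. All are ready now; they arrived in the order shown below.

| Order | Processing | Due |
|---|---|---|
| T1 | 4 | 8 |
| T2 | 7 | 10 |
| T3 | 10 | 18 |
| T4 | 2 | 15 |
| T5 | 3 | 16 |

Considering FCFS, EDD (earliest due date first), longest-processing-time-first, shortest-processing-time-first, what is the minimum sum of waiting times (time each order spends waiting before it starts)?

32

FIFO (arrival order): T1 T2 T3 T4 T5.
T1: waits 0, runs 0→4
T2: waits 4, runs 4→11
T3: waits 11, runs 11→21
T4: waits 21, runs 21→23
T5: waits 23, runs 23→26
Sum = 0+4+11+21+23 = 59.
EDD (increasing due date): T1 T2 T4 T5 T3.
T1: waits 0, runs 0→4
T2: waits 4, runs 4→11
T4: waits 11, runs 11→13
T5: waits 13, runs 13→16
T3: waits 16, runs 16→26
Sum = 0+4+11+13+16 = 44.
LPT (decreasing processing time): T3 T2 T1 T5 T4.
T3: waits 0, runs 0→10
T2: waits 10, runs 10→17
T1: waits 17, runs 17→21
T5: waits 21, runs 21→24
T4: waits 24, runs 24→26
Sum = 0+10+17+21+24 = 72.
SPT (increasing processing time): T4 T5 T1 T2 T3.
T4: waits 0, runs 0→2
T5: waits 2, runs 2→5
T1: waits 5, runs 5→9
T2: waits 9, runs 9→16
T3: waits 16, runs 16→26
Sum = 0+2+5+9+16 = 32.
FIFO 59, EDD 44, LPT 72, SPT 32 → minimum 32.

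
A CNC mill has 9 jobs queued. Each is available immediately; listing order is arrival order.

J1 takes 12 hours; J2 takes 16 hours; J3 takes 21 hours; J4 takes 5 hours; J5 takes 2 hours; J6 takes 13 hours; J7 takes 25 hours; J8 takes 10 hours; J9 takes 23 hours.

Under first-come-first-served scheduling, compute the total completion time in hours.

593

FIFO (arrival order): J1 J2 J3 J4 J5 J6 J7 J8 J9.
J1: 0→12
J2: 12→28
J3: 28→49
J4: 49→54
J5: 54→56
J6: 56→69
J7: 69→94
J8: 94→104
J9: 104→127
Sum = 12+28+49+54+56+69+94+104+127 = 593.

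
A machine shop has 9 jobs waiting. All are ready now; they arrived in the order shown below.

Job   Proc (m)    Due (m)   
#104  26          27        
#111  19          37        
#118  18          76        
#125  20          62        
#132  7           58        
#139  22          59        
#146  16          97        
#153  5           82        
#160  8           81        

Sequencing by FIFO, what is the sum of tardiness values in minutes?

256

FIFO (arrival order): #104 #111 #118 #125 #132 #139 #146 #153 #160.
#104: 0→26, due 27, tardiness 0
#111: 26→45, due 37, tardiness 8
#118: 45→63, due 76, tardiness 0
#125: 63→83, due 62, tardiness 21
#132: 83→90, due 58, tardiness 32
#139: 90→112, due 59, tardiness 53
#146: 112→128, due 97, tardiness 31
#153: 128→133, due 82, tardiness 51
#160: 133→141, due 81, tardiness 60
Sum = 0+8+0+21+32+53+31+51+60 = 256.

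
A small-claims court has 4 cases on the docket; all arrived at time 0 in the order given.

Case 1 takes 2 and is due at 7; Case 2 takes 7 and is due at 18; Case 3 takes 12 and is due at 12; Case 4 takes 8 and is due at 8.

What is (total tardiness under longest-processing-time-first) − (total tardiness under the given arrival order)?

13

LPT (decreasing processing time): Case 3 Case 4 Case 2 Case 1.
Case 3: 0→12, due 12, tardiness 0
Case 4: 12→20, due 8, tardiness 12
Case 2: 20→27, due 18, tardiness 9
Case 1: 27→29, due 7, tardiness 22
Sum = 0+12+9+22 = 43.
FIFO (arrival order): Case 1 Case 2 Case 3 Case 4.
Case 1: 0→2, due 7, tardiness 0
Case 2: 2→9, due 18, tardiness 0
Case 3: 9→21, due 12, tardiness 9
Case 4: 21→29, due 8, tardiness 21
Sum = 0+0+9+21 = 30.
Difference = 43 − 30 = 13.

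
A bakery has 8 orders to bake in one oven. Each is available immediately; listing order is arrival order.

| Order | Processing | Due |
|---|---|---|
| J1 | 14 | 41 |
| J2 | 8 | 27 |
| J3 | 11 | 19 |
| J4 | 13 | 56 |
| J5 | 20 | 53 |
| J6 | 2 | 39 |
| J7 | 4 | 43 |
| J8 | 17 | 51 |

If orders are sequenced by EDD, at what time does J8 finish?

56

EDD (increasing due date): J3 J2 J6 J1 J7 J8 J5 J4.
J3: 0→11
J2: 11→19
J6: 19→21
J1: 21→35
J7: 35→39
J8: 39→56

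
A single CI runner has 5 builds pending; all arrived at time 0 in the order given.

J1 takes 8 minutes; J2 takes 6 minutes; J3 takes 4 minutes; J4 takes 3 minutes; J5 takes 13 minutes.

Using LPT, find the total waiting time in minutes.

LPT (decreasing processing time): J5 J1 J2 J3 J4.
J5: waits 0, runs 0→13
J1: waits 13, runs 13→21
J2: waits 21, runs 21→27
J3: waits 27, runs 27→31
J4: waits 31, runs 31→34
Sum = 0+13+21+27+31 = 92.

92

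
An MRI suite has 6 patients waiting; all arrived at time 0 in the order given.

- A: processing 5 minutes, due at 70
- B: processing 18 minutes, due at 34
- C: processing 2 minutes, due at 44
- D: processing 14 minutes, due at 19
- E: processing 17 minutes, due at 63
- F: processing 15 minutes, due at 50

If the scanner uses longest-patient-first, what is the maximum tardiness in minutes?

LPT (decreasing processing time): B E F D A C.
B: 0→18, due 34, tardiness 0
E: 18→35, due 63, tardiness 0
F: 35→50, due 50, tardiness 0
D: 50→64, due 19, tardiness 45
A: 64→69, due 70, tardiness 0
C: 69→71, due 44, tardiness 27
Maximum = 45.

45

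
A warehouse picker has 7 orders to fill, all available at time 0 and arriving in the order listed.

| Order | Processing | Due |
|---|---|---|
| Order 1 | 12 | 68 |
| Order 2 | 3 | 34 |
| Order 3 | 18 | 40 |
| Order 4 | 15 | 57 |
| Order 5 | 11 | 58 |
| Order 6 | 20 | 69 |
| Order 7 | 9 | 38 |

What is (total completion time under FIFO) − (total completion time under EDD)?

FIFO (arrival order): Order 1 Order 2 Order 3 Order 4 Order 5 Order 6 Order 7.
Order 1: 0→12
Order 2: 12→15
Order 3: 15→33
Order 4: 33→48
Order 5: 48→59
Order 6: 59→79
Order 7: 79→88
Sum = 12+15+33+48+59+79+88 = 334.
EDD (increasing due date): Order 2 Order 7 Order 3 Order 4 Order 5 Order 1 Order 6.
Order 2: 0→3
Order 7: 3→12
Order 3: 12→30
Order 4: 30→45
Order 5: 45→56
Order 1: 56→68
Order 6: 68→88
Sum = 3+12+30+45+56+68+88 = 302.
Difference = 334 − 302 = 32.

32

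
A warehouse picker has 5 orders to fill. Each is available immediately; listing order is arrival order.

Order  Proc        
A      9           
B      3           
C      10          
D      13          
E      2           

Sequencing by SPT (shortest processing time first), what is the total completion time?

82

SPT (increasing processing time): E B A C D.
E: 0→2
B: 2→5
A: 5→14
C: 14→24
D: 24→37
Sum = 2+5+14+24+37 = 82.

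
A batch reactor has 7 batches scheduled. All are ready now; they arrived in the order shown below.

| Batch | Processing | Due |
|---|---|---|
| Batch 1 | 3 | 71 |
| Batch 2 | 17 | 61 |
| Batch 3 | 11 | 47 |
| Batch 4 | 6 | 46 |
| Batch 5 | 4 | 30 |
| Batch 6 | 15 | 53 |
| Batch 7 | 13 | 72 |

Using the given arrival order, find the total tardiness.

FIFO (arrival order): Batch 1 Batch 2 Batch 3 Batch 4 Batch 5 Batch 6 Batch 7.
Batch 1: 0→3, due 71, tardiness 0
Batch 2: 3→20, due 61, tardiness 0
Batch 3: 20→31, due 47, tardiness 0
Batch 4: 31→37, due 46, tardiness 0
Batch 5: 37→41, due 30, tardiness 11
Batch 6: 41→56, due 53, tardiness 3
Batch 7: 56→69, due 72, tardiness 0
Sum = 0+0+0+0+11+3+0 = 14.

14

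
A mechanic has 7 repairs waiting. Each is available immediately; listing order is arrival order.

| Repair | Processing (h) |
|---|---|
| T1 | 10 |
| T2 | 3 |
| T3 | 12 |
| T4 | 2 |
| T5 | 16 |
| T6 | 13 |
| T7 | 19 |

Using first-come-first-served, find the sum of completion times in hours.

FIFO (arrival order): T1 T2 T3 T4 T5 T6 T7.
T1: 0→10
T2: 10→13
T3: 13→25
T4: 25→27
T5: 27→43
T6: 43→56
T7: 56→75
Sum = 10+13+25+27+43+56+75 = 249.

249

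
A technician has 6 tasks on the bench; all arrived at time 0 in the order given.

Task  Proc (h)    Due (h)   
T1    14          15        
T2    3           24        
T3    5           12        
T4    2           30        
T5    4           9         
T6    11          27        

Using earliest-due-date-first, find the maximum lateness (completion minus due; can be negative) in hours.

10

EDD (increasing due date): T5 T3 T1 T2 T6 T4.
T5: 0→4, due 9, lateness -5
T3: 4→9, due 12, lateness -3
T1: 9→23, due 15, lateness 8
T2: 23→26, due 24, lateness 2
T6: 26→37, due 27, lateness 10
T4: 37→39, due 30, lateness 9
Maximum = 10.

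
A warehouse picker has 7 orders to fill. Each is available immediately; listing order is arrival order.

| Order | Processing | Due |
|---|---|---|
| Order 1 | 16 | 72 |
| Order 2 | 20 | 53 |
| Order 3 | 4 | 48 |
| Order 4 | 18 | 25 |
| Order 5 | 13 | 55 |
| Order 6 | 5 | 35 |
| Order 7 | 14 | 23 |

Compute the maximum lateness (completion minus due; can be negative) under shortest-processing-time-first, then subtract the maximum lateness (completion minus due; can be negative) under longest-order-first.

-6

SPT (increasing processing time): Order 3 Order 6 Order 5 Order 7 Order 1 Order 4 Order 2.
Order 3: 0→4, due 48, lateness -44
Order 6: 4→9, due 35, lateness -26
Order 5: 9→22, due 55, lateness -33
Order 7: 22→36, due 23, lateness 13
Order 1: 36→52, due 72, lateness -20
Order 4: 52→70, due 25, lateness 45
Order 2: 70→90, due 53, lateness 37
Maximum = 45.
LPT (decreasing processing time): Order 2 Order 4 Order 1 Order 7 Order 5 Order 6 Order 3.
Order 2: 0→20, due 53, lateness -33
Order 4: 20→38, due 25, lateness 13
Order 1: 38→54, due 72, lateness -18
Order 7: 54→68, due 23, lateness 45
Order 5: 68→81, due 55, lateness 26
Order 6: 81→86, due 35, lateness 51
Order 3: 86→90, due 48, lateness 42
Maximum = 51.
Difference = 45 − 51 = -6.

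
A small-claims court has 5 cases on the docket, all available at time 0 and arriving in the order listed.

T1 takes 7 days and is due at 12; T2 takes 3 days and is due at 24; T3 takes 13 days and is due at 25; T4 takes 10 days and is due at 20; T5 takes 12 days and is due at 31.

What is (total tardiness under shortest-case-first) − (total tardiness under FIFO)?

SPT (increasing processing time): T2 T1 T4 T5 T3.
T2: 0→3, due 24, tardiness 0
T1: 3→10, due 12, tardiness 0
T4: 10→20, due 20, tardiness 0
T5: 20→32, due 31, tardiness 1
T3: 32→45, due 25, tardiness 20
Sum = 0+0+0+1+20 = 21.
FIFO (arrival order): T1 T2 T3 T4 T5.
T1: 0→7, due 12, tardiness 0
T2: 7→10, due 24, tardiness 0
T3: 10→23, due 25, tardiness 0
T4: 23→33, due 20, tardiness 13
T5: 33→45, due 31, tardiness 14
Sum = 0+0+0+13+14 = 27.
Difference = 21 − 27 = -6.

-6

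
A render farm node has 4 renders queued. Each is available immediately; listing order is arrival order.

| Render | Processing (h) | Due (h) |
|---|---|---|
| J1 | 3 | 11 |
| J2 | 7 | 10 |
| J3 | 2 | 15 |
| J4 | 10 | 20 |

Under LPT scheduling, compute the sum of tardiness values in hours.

23

LPT (decreasing processing time): J4 J2 J1 J3.
J4: 0→10, due 20, tardiness 0
J2: 10→17, due 10, tardiness 7
J1: 17→20, due 11, tardiness 9
J3: 20→22, due 15, tardiness 7
Sum = 0+7+9+7 = 23.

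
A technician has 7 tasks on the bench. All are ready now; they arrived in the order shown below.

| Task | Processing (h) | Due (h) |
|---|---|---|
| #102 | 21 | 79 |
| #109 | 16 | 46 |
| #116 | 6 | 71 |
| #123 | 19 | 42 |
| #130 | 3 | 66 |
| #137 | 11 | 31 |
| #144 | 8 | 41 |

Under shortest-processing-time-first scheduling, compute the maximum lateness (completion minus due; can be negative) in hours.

21

SPT (increasing processing time): #130 #116 #144 #137 #109 #123 #102.
#130: 0→3, due 66, lateness -63
#116: 3→9, due 71, lateness -62
#144: 9→17, due 41, lateness -24
#137: 17→28, due 31, lateness -3
#109: 28→44, due 46, lateness -2
#123: 44→63, due 42, lateness 21
#102: 63→84, due 79, lateness 5
Maximum = 21.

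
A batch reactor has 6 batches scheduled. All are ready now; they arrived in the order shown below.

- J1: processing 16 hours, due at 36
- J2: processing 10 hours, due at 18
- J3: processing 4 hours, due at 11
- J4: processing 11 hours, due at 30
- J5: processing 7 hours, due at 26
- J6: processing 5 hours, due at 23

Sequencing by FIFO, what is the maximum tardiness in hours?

FIFO (arrival order): J1 J2 J3 J4 J5 J6.
J1: 0→16, due 36, tardiness 0
J2: 16→26, due 18, tardiness 8
J3: 26→30, due 11, tardiness 19
J4: 30→41, due 30, tardiness 11
J5: 41→48, due 26, tardiness 22
J6: 48→53, due 23, tardiness 30
Maximum = 30.

30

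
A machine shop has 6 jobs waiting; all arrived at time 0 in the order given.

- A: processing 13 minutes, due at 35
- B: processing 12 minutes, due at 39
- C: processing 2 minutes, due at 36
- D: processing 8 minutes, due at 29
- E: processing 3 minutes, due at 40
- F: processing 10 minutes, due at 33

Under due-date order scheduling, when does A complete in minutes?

31

EDD (increasing due date): D F A C B E.
D: 0→8
F: 8→18
A: 18→31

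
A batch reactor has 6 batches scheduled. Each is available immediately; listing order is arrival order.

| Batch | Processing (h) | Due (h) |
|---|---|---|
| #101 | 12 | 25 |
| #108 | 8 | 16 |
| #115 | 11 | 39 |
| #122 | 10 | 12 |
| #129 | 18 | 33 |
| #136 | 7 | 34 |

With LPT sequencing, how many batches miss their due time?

LPT (decreasing processing time): #129 #101 #115 #122 #108 #136.
#129: 0→18, due 33, tardiness 0
#101: 18→30, due 25, tardiness 5
#115: 30→41, due 39, tardiness 2
#122: 41→51, due 12, tardiness 39
#108: 51→59, due 16, tardiness 43
#136: 59→66, due 34, tardiness 32
Late batches: 5.

5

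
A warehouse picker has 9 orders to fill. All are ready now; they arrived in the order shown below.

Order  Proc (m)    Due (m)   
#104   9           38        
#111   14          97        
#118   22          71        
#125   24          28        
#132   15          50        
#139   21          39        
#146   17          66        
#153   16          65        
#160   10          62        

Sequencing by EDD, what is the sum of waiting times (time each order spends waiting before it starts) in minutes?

600

EDD (increasing due date): #125 #104 #139 #132 #160 #153 #146 #118 #111.
#125: waits 0, runs 0→24
#104: waits 24, runs 24→33
#139: waits 33, runs 33→54
#132: waits 54, runs 54→69
#160: waits 69, runs 69→79
#153: waits 79, runs 79→95
#146: waits 95, runs 95→112
#118: waits 112, runs 112→134
#111: waits 134, runs 134→148
Sum = 0+24+33+54+69+79+95+112+134 = 600.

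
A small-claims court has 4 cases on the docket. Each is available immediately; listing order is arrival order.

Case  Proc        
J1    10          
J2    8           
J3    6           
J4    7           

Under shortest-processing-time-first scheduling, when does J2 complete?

21

SPT (increasing processing time): J3 J4 J2 J1.
J3: 0→6
J4: 6→13
J2: 13→21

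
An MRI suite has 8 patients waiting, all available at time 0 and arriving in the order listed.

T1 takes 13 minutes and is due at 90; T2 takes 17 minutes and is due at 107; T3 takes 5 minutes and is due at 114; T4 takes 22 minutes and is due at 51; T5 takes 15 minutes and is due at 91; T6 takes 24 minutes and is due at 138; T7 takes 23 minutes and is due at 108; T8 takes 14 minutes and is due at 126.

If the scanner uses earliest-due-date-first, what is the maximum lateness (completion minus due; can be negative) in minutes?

EDD (increasing due date): T4 T1 T5 T2 T7 T3 T8 T6.
T4: 0→22, due 51, lateness -29
T1: 22→35, due 90, lateness -55
T5: 35→50, due 91, lateness -41
T2: 50→67, due 107, lateness -40
T7: 67→90, due 108, lateness -18
T3: 90→95, due 114, lateness -19
T8: 95→109, due 126, lateness -17
T6: 109→133, due 138, lateness -5
Maximum = -5.

-5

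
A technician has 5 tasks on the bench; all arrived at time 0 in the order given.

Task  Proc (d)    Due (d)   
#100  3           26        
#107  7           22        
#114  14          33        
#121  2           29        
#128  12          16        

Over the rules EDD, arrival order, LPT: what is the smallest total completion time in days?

EDD (increasing due date): #128 #107 #100 #121 #114.
#128: 0→12
#107: 12→19
#100: 19→22
#121: 22→24
#114: 24→38
Sum = 12+19+22+24+38 = 115.
FIFO (arrival order): #100 #107 #114 #121 #128.
#100: 0→3
#107: 3→10
#114: 10→24
#121: 24→26
#128: 26→38
Sum = 3+10+24+26+38 = 101.
LPT (decreasing processing time): #114 #128 #107 #100 #121.
#114: 0→14
#128: 14→26
#107: 26→33
#100: 33→36
#121: 36→38
Sum = 14+26+33+36+38 = 147.
EDD 115, FIFO 101, LPT 147 → minimum 101.

101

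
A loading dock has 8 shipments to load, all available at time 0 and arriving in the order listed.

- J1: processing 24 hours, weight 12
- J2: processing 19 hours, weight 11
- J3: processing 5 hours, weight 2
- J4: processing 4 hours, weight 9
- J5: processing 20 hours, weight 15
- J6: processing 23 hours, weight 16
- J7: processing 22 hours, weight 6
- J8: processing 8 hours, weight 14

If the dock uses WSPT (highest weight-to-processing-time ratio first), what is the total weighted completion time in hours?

WSPT (decreasing weight/processing-time ratio): J4 J8 J5 J6 J2 J1 J3 J7.
J4: finishes 4, weight 9, w·C = 36
J8: finishes 12, weight 14, w·C = 168
J5: finishes 32, weight 15, w·C = 480
J6: finishes 55, weight 16, w·C = 880
J2: finishes 74, weight 11, w·C = 814
J1: finishes 98, weight 12, w·C = 1176
J3: finishes 103, weight 2, w·C = 206
J7: finishes 125, weight 6, w·C = 750
Sum = 36+168+480+880+814+1176+206+750 = 4510.

4510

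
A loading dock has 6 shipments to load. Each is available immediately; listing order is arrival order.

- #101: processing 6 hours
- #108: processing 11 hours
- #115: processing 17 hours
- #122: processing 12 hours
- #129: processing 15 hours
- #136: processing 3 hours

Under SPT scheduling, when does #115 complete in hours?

64

SPT (increasing processing time): #136 #101 #108 #122 #129 #115.
#136: 0→3
#101: 3→9
#108: 9→20
#122: 20→32
#129: 32→47
#115: 47→64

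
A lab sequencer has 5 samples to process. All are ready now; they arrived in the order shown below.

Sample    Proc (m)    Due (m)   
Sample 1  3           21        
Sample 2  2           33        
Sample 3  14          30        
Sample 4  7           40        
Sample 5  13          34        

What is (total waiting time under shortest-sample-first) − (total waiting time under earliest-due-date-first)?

-27

SPT (increasing processing time): Sample 2 Sample 1 Sample 4 Sample 5 Sample 3.
Sample 2: waits 0, runs 0→2
Sample 1: waits 2, runs 2→5
Sample 4: waits 5, runs 5→12
Sample 5: waits 12, runs 12→25
Sample 3: waits 25, runs 25→39
Sum = 0+2+5+12+25 = 44.
EDD (increasing due date): Sample 1 Sample 3 Sample 2 Sample 5 Sample 4.
Sample 1: waits 0, runs 0→3
Sample 3: waits 3, runs 3→17
Sample 2: waits 17, runs 17→19
Sample 5: waits 19, runs 19→32
Sample 4: waits 32, runs 32→39
Sum = 0+3+17+19+32 = 71.
Difference = 44 − 71 = -27.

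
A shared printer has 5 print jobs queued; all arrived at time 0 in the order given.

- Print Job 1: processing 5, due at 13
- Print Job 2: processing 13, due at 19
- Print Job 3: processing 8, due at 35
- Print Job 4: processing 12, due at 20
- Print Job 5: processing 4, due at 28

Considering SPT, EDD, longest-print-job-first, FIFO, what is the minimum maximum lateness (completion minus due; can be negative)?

SPT (increasing processing time): Print Job 5 Print Job 1 Print Job 3 Print Job 4 Print Job 2.
Print Job 5: 0→4, due 28, lateness -24
Print Job 1: 4→9, due 13, lateness -4
Print Job 3: 9→17, due 35, lateness -18
Print Job 4: 17→29, due 20, lateness 9
Print Job 2: 29→42, due 19, lateness 23
Maximum = 23.
EDD (increasing due date): Print Job 1 Print Job 2 Print Job 4 Print Job 5 Print Job 3.
Print Job 1: 0→5, due 13, lateness -8
Print Job 2: 5→18, due 19, lateness -1
Print Job 4: 18→30, due 20, lateness 10
Print Job 5: 30→34, due 28, lateness 6
Print Job 3: 34→42, due 35, lateness 7
Maximum = 10.
LPT (decreasing processing time): Print Job 2 Print Job 4 Print Job 3 Print Job 1 Print Job 5.
Print Job 2: 0→13, due 19, lateness -6
Print Job 4: 13→25, due 20, lateness 5
Print Job 3: 25→33, due 35, lateness -2
Print Job 1: 33→38, due 13, lateness 25
Print Job 5: 38→42, due 28, lateness 14
Maximum = 25.
FIFO (arrival order): Print Job 1 Print Job 2 Print Job 3 Print Job 4 Print Job 5.
Print Job 1: 0→5, due 13, lateness -8
Print Job 2: 5→18, due 19, lateness -1
Print Job 3: 18→26, due 35, lateness -9
Print Job 4: 26→38, due 20, lateness 18
Print Job 5: 38→42, due 28, lateness 14
Maximum = 18.
SPT 23, EDD 10, LPT 25, FIFO 18 → minimum 10.

10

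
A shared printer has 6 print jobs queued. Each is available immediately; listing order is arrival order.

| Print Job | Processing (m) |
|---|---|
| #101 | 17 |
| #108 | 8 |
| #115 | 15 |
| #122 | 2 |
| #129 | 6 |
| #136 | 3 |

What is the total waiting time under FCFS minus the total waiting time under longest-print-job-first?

-12

FIFO (arrival order): #101 #108 #115 #122 #129 #136.
#101: waits 0, runs 0→17
#108: waits 17, runs 17→25
#115: waits 25, runs 25→40
#122: waits 40, runs 40→42
#129: waits 42, runs 42→48
#136: waits 48, runs 48→51
Sum = 0+17+25+40+42+48 = 172.
LPT (decreasing processing time): #101 #115 #108 #129 #136 #122.
#101: waits 0, runs 0→17
#115: waits 17, runs 17→32
#108: waits 32, runs 32→40
#129: waits 40, runs 40→46
#136: waits 46, runs 46→49
#122: waits 49, runs 49→51
Sum = 0+17+32+40+46+49 = 184.
Difference = 172 − 184 = -12.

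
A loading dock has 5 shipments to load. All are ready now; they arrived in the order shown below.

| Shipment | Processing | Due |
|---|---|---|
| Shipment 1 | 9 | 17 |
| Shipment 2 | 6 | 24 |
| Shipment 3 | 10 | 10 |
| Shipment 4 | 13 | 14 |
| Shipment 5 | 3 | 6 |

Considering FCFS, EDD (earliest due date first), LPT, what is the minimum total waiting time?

77

FIFO (arrival order): Shipment 1 Shipment 2 Shipment 3 Shipment 4 Shipment 5.
Shipment 1: waits 0, runs 0→9
Shipment 2: waits 9, runs 9→15
Shipment 3: waits 15, runs 15→25
Shipment 4: waits 25, runs 25→38
Shipment 5: waits 38, runs 38→41
Sum = 0+9+15+25+38 = 87.
EDD (increasing due date): Shipment 5 Shipment 3 Shipment 4 Shipment 1 Shipment 2.
Shipment 5: waits 0, runs 0→3
Shipment 3: waits 3, runs 3→13
Shipment 4: waits 13, runs 13→26
Shipment 1: waits 26, runs 26→35
Shipment 2: waits 35, runs 35→41
Sum = 0+3+13+26+35 = 77.
LPT (decreasing processing time): Shipment 4 Shipment 3 Shipment 1 Shipment 2 Shipment 5.
Shipment 4: waits 0, runs 0→13
Shipment 3: waits 13, runs 13→23
Shipment 1: waits 23, runs 23→32
Shipment 2: waits 32, runs 32→38
Shipment 5: waits 38, runs 38→41
Sum = 0+13+23+32+38 = 106.
FIFO 87, EDD 77, LPT 106 → minimum 77.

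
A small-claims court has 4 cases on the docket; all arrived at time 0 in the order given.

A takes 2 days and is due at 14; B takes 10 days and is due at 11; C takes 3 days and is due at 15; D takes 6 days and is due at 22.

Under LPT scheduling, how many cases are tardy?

2

LPT (decreasing processing time): B D C A.
B: 0→10, due 11, tardiness 0
D: 10→16, due 22, tardiness 0
C: 16→19, due 15, tardiness 4
A: 19→21, due 14, tardiness 7
Late cases: 2.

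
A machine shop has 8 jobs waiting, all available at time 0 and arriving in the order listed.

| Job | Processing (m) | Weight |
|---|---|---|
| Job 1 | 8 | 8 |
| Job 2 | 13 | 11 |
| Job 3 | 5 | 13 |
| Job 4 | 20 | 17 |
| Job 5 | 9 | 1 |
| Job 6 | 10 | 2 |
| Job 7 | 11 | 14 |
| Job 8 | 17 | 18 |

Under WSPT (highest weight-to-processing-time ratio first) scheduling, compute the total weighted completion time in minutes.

WSPT (decreasing weight/processing-time ratio): Job 3 Job 7 Job 8 Job 1 Job 4 Job 2 Job 6 Job 5.
Job 3: finishes 5, weight 13, w·C = 65
Job 7: finishes 16, weight 14, w·C = 224
Job 8: finishes 33, weight 18, w·C = 594
Job 1: finishes 41, weight 8, w·C = 328
Job 4: finishes 61, weight 17, w·C = 1037
Job 2: finishes 74, weight 11, w·C = 814
Job 6: finishes 84, weight 2, w·C = 168
Job 5: finishes 93, weight 1, w·C = 93
Sum = 65+224+594+328+1037+814+168+93 = 3323.

3323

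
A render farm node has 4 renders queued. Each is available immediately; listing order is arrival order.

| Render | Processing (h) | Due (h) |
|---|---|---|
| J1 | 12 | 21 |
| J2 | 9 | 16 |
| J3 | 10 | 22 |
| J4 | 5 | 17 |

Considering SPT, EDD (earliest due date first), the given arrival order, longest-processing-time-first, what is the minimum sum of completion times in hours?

79

SPT (increasing processing time): J4 J2 J3 J1.
J4: 0→5
J2: 5→14
J3: 14→24
J1: 24→36
Sum = 5+14+24+36 = 79.
EDD (increasing due date): J2 J4 J1 J3.
J2: 0→9
J4: 9→14
J1: 14→26
J3: 26→36
Sum = 9+14+26+36 = 85.
FIFO (arrival order): J1 J2 J3 J4.
J1: 0→12
J2: 12→21
J3: 21→31
J4: 31→36
Sum = 12+21+31+36 = 100.
LPT (decreasing processing time): J1 J3 J2 J4.
J1: 0→12
J3: 12→22
J2: 22→31
J4: 31→36
Sum = 12+22+31+36 = 101.
SPT 79, EDD 85, FIFO 100, LPT 101 → minimum 79.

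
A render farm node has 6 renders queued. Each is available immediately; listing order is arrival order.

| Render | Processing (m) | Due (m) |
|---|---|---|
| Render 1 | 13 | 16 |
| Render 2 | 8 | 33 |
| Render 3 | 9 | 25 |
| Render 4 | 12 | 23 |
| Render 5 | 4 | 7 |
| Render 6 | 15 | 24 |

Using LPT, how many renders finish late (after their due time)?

LPT (decreasing processing time): Render 6 Render 1 Render 4 Render 3 Render 2 Render 5.
Render 6: 0→15, due 24, tardiness 0
Render 1: 15→28, due 16, tardiness 12
Render 4: 28→40, due 23, tardiness 17
Render 3: 40→49, due 25, tardiness 24
Render 2: 49→57, due 33, tardiness 24
Render 5: 57→61, due 7, tardiness 54
Late renders: 5.

5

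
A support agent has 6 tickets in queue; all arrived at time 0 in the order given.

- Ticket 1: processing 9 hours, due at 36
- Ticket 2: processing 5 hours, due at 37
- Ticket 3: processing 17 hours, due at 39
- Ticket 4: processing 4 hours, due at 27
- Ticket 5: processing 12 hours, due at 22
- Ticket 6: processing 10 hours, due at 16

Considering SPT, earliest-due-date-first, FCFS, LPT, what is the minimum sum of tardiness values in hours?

21

SPT (increasing processing time): Ticket 4 Ticket 2 Ticket 1 Ticket 6 Ticket 5 Ticket 3.
Ticket 4: 0→4, due 27, tardiness 0
Ticket 2: 4→9, due 37, tardiness 0
Ticket 1: 9→18, due 36, tardiness 0
Ticket 6: 18→28, due 16, tardiness 12
Ticket 5: 28→40, due 22, tardiness 18
Ticket 3: 40→57, due 39, tardiness 18
Sum = 0+0+0+12+18+18 = 48.
EDD (increasing due date): Ticket 6 Ticket 5 Ticket 4 Ticket 1 Ticket 2 Ticket 3.
Ticket 6: 0→10, due 16, tardiness 0
Ticket 5: 10→22, due 22, tardiness 0
Ticket 4: 22→26, due 27, tardiness 0
Ticket 1: 26→35, due 36, tardiness 0
Ticket 2: 35→40, due 37, tardiness 3
Ticket 3: 40→57, due 39, tardiness 18
Sum = 0+0+0+0+3+18 = 21.
FIFO (arrival order): Ticket 1 Ticket 2 Ticket 3 Ticket 4 Ticket 5 Ticket 6.
Ticket 1: 0→9, due 36, tardiness 0
Ticket 2: 9→14, due 37, tardiness 0
Ticket 3: 14→31, due 39, tardiness 0
Ticket 4: 31→35, due 27, tardiness 8
Ticket 5: 35→47, due 22, tardiness 25
Ticket 6: 47→57, due 16, tardiness 41
Sum = 0+0+0+8+25+41 = 74.
LPT (decreasing processing time): Ticket 3 Ticket 5 Ticket 6 Ticket 1 Ticket 2 Ticket 4.
Ticket 3: 0→17, due 39, tardiness 0
Ticket 5: 17→29, due 22, tardiness 7
Ticket 6: 29→39, due 16, tardiness 23
Ticket 1: 39→48, due 36, tardiness 12
Ticket 2: 48→53, due 37, tardiness 16
Ticket 4: 53→57, due 27, tardiness 30
Sum = 0+7+23+12+16+30 = 88.
SPT 48, EDD 21, FIFO 74, LPT 88 → minimum 21.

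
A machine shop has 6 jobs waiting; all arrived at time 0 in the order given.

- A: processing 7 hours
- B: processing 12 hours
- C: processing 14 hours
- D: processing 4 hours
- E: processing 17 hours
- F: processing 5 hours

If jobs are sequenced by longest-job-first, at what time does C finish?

LPT (decreasing processing time): E C B A F D.
E: 0→17
C: 17→31

31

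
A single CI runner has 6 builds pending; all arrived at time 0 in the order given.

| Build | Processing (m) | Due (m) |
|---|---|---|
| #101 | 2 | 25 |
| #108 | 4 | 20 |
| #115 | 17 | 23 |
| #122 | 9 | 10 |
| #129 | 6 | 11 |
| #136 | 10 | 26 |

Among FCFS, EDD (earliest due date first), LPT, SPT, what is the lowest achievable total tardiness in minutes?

FIFO (arrival order): #101 #108 #115 #122 #129 #136.
#101: 0→2, due 25, tardiness 0
#108: 2→6, due 20, tardiness 0
#115: 6→23, due 23, tardiness 0
#122: 23→32, due 10, tardiness 22
#129: 32→38, due 11, tardiness 27
#136: 38→48, due 26, tardiness 22
Sum = 0+0+0+22+27+22 = 71.
EDD (increasing due date): #122 #129 #108 #115 #101 #136.
#122: 0→9, due 10, tardiness 0
#129: 9→15, due 11, tardiness 4
#108: 15→19, due 20, tardiness 0
#115: 19→36, due 23, tardiness 13
#101: 36→38, due 25, tardiness 13
#136: 38→48, due 26, tardiness 22
Sum = 0+4+0+13+13+22 = 52.
LPT (decreasing processing time): #115 #136 #122 #129 #108 #101.
#115: 0→17, due 23, tardiness 0
#136: 17→27, due 26, tardiness 1
#122: 27→36, due 10, tardiness 26
#129: 36→42, due 11, tardiness 31
#108: 42→46, due 20, tardiness 26
#101: 46→48, due 25, tardiness 23
Sum = 0+1+26+31+26+23 = 107.
SPT (increasing processing time): #101 #108 #129 #122 #136 #115.
#101: 0→2, due 25, tardiness 0
#108: 2→6, due 20, tardiness 0
#129: 6→12, due 11, tardiness 1
#122: 12→21, due 10, tardiness 11
#136: 21→31, due 26, tardiness 5
#115: 31→48, due 23, tardiness 25
Sum = 0+0+1+11+5+25 = 42.
FIFO 71, EDD 52, LPT 107, SPT 42 → minimum 42.

42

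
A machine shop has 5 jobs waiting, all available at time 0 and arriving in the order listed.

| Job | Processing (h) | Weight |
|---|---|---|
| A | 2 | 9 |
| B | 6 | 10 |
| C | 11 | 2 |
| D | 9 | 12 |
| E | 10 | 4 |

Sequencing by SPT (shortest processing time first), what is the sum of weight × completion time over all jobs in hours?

SPT (increasing processing time): A B D E C.
A: finishes 2, weight 9, w·C = 18
B: finishes 8, weight 10, w·C = 80
D: finishes 17, weight 12, w·C = 204
E: finishes 27, weight 4, w·C = 108
C: finishes 38, weight 2, w·C = 76
Sum = 18+80+204+108+76 = 486.

486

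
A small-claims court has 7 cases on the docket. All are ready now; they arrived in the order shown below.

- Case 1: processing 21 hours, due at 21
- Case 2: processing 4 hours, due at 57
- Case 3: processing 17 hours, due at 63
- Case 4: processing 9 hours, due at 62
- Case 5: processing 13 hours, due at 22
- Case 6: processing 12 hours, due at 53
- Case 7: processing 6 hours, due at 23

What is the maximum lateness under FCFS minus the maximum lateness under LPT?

4

FIFO (arrival order): Case 1 Case 2 Case 3 Case 4 Case 5 Case 6 Case 7.
Case 1: 0→21, due 21, lateness 0
Case 2: 21→25, due 57, lateness -32
Case 3: 25→42, due 63, lateness -21
Case 4: 42→51, due 62, lateness -11
Case 5: 51→64, due 22, lateness 42
Case 6: 64→76, due 53, lateness 23
Case 7: 76→82, due 23, lateness 59
Maximum = 59.
LPT (decreasing processing time): Case 1 Case 3 Case 5 Case 6 Case 4 Case 7 Case 2.
Case 1: 0→21, due 21, lateness 0
Case 3: 21→38, due 63, lateness -25
Case 5: 38→51, due 22, lateness 29
Case 6: 51→63, due 53, lateness 10
Case 4: 63→72, due 62, lateness 10
Case 7: 72→78, due 23, lateness 55
Case 2: 78→82, due 57, lateness 25
Maximum = 55.
Difference = 59 − 55 = 4.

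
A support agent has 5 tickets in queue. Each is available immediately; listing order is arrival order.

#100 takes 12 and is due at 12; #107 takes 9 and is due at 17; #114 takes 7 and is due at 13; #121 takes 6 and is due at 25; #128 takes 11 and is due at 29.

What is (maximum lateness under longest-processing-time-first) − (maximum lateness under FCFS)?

LPT (decreasing processing time): #100 #128 #107 #114 #121.
#100: 0→12, due 12, lateness 0
#128: 12→23, due 29, lateness -6
#107: 23→32, due 17, lateness 15
#114: 32→39, due 13, lateness 26
#121: 39→45, due 25, lateness 20
Maximum = 26.
FIFO (arrival order): #100 #107 #114 #121 #128.
#100: 0→12, due 12, lateness 0
#107: 12→21, due 17, lateness 4
#114: 21→28, due 13, lateness 15
#121: 28→34, due 25, lateness 9
#128: 34→45, due 29, lateness 16
Maximum = 16.
Difference = 26 − 16 = 10.

10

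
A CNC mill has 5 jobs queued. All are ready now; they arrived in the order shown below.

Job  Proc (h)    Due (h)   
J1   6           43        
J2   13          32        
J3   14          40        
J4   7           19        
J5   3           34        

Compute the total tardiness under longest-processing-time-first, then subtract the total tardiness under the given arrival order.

LPT (decreasing processing time): J3 J2 J4 J1 J5.
J3: 0→14, due 40, tardiness 0
J2: 14→27, due 32, tardiness 0
J4: 27→34, due 19, tardiness 15
J1: 34→40, due 43, tardiness 0
J5: 40→43, due 34, tardiness 9
Sum = 0+0+15+0+9 = 24.
FIFO (arrival order): J1 J2 J3 J4 J5.
J1: 0→6, due 43, tardiness 0
J2: 6→19, due 32, tardiness 0
J3: 19→33, due 40, tardiness 0
J4: 33→40, due 19, tardiness 21
J5: 40→43, due 34, tardiness 9
Sum = 0+0+0+21+9 = 30.
Difference = 24 − 30 = -6.

-6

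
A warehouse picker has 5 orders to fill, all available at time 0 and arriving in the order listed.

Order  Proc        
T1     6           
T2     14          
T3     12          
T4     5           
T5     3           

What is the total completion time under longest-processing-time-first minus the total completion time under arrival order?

14

LPT (decreasing processing time): T2 T3 T1 T4 T5.
T2: 0→14
T3: 14→26
T1: 26→32
T4: 32→37
T5: 37→40
Sum = 14+26+32+37+40 = 149.
FIFO (arrival order): T1 T2 T3 T4 T5.
T1: 0→6
T2: 6→20
T3: 20→32
T4: 32→37
T5: 37→40
Sum = 6+20+32+37+40 = 135.
Difference = 149 − 135 = 14.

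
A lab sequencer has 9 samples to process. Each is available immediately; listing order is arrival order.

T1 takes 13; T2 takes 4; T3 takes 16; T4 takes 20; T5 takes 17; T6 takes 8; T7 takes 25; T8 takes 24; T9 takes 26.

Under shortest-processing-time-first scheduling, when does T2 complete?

4

SPT (increasing processing time): T2 T6 T1 T3 T5 T4 T8 T7 T9.
T2: 0→4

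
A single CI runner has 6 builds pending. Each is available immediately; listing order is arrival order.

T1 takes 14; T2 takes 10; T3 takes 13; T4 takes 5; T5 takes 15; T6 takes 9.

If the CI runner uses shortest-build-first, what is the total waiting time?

SPT (increasing processing time): T4 T6 T2 T3 T1 T5.
T4: waits 0, runs 0→5
T6: waits 5, runs 5→14
T2: waits 14, runs 14→24
T3: waits 24, runs 24→37
T1: waits 37, runs 37→51
T5: waits 51, runs 51→66
Sum = 0+5+14+24+37+51 = 131.

131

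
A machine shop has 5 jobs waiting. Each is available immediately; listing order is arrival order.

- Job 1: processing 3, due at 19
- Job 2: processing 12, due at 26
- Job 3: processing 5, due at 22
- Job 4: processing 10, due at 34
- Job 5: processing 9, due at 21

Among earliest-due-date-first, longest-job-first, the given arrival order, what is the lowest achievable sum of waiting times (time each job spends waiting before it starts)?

61

EDD (increasing due date): Job 1 Job 5 Job 3 Job 2 Job 4.
Job 1: waits 0, runs 0→3
Job 5: waits 3, runs 3→12
Job 3: waits 12, runs 12→17
Job 2: waits 17, runs 17→29
Job 4: waits 29, runs 29→39
Sum = 0+3+12+17+29 = 61.
LPT (decreasing processing time): Job 2 Job 4 Job 5 Job 3 Job 1.
Job 2: waits 0, runs 0→12
Job 4: waits 12, runs 12→22
Job 5: waits 22, runs 22→31
Job 3: waits 31, runs 31→36
Job 1: waits 36, runs 36→39
Sum = 0+12+22+31+36 = 101.
FIFO (arrival order): Job 1 Job 2 Job 3 Job 4 Job 5.
Job 1: waits 0, runs 0→3
Job 2: waits 3, runs 3→15
Job 3: waits 15, runs 15→20
Job 4: waits 20, runs 20→30
Job 5: waits 30, runs 30→39
Sum = 0+3+15+20+30 = 68.
EDD 61, LPT 101, FIFO 68 → minimum 61.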